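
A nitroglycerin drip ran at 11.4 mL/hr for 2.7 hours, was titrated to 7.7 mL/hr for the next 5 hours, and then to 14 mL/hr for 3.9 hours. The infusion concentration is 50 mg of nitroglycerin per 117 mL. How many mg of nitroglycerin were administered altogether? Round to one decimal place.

52.9 mg

Concentration = 50 mg ÷ 117 mL = 0.4273504 mg/mL
Stage 1: 11.4 mL/hr × 2.7 hr = 30.78 mL → 30.78 mL × 0.4273504 mg/mL = 13.15385 mg
Stage 2: 7.7 mL/hr × 5 hr = 38.5 mL → 38.5 mL × 0.4273504 mg/mL = 16.45299 mg
Stage 3: 14 mL/hr × 3.9 hr = 54.6 mL → 54.6 mL × 0.4273504 mg/mL = 23.33333 mg
Total = 13.15385 + 16.45299 + 23.33333 = 52.94017 mg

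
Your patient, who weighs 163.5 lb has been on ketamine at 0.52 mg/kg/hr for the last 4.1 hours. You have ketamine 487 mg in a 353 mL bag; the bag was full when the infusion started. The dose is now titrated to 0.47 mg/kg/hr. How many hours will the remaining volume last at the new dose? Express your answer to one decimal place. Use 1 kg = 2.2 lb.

9.4 hours

Initial rate:
Weight = 163.5 lb ÷ 2.2 lb/kg = 74.31818 kg
Dose = 0.52 mg/kg/hr × 74.31818 kg = 38.64545 mg/hr
Concentration = 487 mg ÷ 353 mL = 1.379603 mg/mL
Rate = 38.64545 mg/hr ÷ 1.379603 mg/mL = 28.012 mL/hr
Volume infused so far = 28.012 mL/hr × 4.1 hr = 114.8492 mL
Volume remaining = 353 − 114.8492 = 238.1508 mL
New rate:
Dose = 0.47 mg/kg/hr × 74.31818 kg = 34.92955 mg/hr
Rate = 34.92955 mg/hr ÷ 1.379603 mg/mL = 25.31854 mL/hr
Time remaining = 238.1508 mL ÷ 25.31854 mL/hr = 9.406181 hr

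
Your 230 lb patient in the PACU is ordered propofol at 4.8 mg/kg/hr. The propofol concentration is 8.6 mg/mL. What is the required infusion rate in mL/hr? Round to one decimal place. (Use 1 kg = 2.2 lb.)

58.4 mL/hr

Weight = 230 lb ÷ 2.2 lb/kg = 104.5455 kg
Dose = 4.8 mg/kg/hr × 104.5455 kg = 501.8182 mg/hr
Rate = 501.8182 mg/hr ÷ 8.6 mg/mL = 58.35095 mL/hr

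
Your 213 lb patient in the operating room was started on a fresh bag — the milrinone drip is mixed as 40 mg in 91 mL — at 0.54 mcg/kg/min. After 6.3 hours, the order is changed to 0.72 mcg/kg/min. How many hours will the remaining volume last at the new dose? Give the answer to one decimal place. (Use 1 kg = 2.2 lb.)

4.8 hours

Initial rate:
Weight = 213 lb ÷ 2.2 lb/kg = 96.81818 kg
Dose = 0.54 mcg/kg/min × 96.81818 kg = 52.28182 mcg/min
52.28182 mcg/min × 60 min/hr = 3136.909 mcg/hr
Concentration = 40 mg ÷ 91 mL = 0.4395604 mg/mL = 439.5604 mcg/mL
Rate = 3136.909 mcg/hr ÷ 439.5604 mcg/mL = 7.136468 mL/hr
Volume infused so far = 7.136468 mL/hr × 6.3 hr = 44.95975 mL
Volume remaining = 91 − 44.95975 = 46.04025 mL
New rate:
Dose = 0.72 mcg/kg/min × 96.81818 kg = 69.70909 mcg/min
69.70909 mcg/min × 60 min/hr = 4182.545 mcg/hr
Rate = 4182.545 mcg/hr ÷ 439.5604 mcg/mL = 9.515291 mL/hr
Time remaining = 46.04025 mL ÷ 9.515291 mL/hr = 4.838554 hr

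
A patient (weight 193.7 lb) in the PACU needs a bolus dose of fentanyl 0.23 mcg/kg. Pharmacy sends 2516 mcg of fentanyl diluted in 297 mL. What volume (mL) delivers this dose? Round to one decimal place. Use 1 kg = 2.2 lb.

Weight = 193.7 lb ÷ 2.2 lb/kg = 88.04545 kg
Dose = 0.23 mcg/kg × 88.04545 kg = 20.25045 mcg
Concentration = 2516 mcg ÷ 297 mL = 8.47138 mcg/mL
Volume = 20.25045 mcg ÷ 8.47138 mcg/mL = 2.390455 mL

2.4 mL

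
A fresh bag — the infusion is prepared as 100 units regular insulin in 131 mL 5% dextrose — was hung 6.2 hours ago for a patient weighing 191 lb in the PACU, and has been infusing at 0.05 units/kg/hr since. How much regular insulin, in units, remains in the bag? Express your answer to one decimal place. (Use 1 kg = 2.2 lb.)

Weight = 191 lb ÷ 2.2 lb/kg = 86.81818 kg
Dose = 0.05 units/kg/hr × 86.81818 kg = 4.340909 units/hr
Concentration = 100 units ÷ 131 mL = 0.7633588 units/mL
Rate = 4.340909 units/hr ÷ 0.7633588 units/mL = 5.686591 mL/hr
Volume infused = 5.686591 mL/hr × 6.2 hr = 35.25686 mL
Volume remaining = 131 − 35.25686 = 95.74314 mL
Drug remaining = 95.74314 mL × 0.7633588 units/mL = 73.08636 units

73.1 units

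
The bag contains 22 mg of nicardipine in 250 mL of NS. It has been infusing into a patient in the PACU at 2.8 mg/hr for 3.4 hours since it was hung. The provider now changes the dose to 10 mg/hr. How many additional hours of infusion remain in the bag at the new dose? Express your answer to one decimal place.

Initial rate:
Concentration = 22 mg ÷ 250 mL = 0.088 mg/mL
Rate = 2.8 mg/hr ÷ 0.088 mg/mL = 31.81818 mL/hr
Volume infused so far = 31.81818 mL/hr × 3.4 hr = 108.1818 mL
Volume remaining = 250 − 108.1818 = 141.8182 mL
New rate:
Rate = 10 mg/hr ÷ 0.088 mg/mL = 113.6364 mL/hr
Time remaining = 141.8182 mL ÷ 113.6364 mL/hr = 1.248 hr

1.2 hours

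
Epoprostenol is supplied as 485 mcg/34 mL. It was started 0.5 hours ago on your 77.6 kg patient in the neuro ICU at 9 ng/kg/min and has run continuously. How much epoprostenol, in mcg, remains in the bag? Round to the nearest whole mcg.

Dose = 9 ng/kg/min × 77.6 kg = 698.4 ng/min
698.4 ng/min × 60 min/hr = 41904 ng/hr
Concentration = 485 mcg ÷ 34 mL = 14.26471 mcg/mL = 14264.71 ng/mL
Rate = 41904 ng/hr ÷ 14264.71 ng/mL = 2.9376 mL/hr
Volume infused = 2.9376 mL/hr × 0.5 hr = 1.4688 mL
Volume remaining = 34 − 1.4688 = 32.5312 mL
Drug remaining = 32.5312 mL × 14264.71 ng/mL = 464048 ng = 464.048 mcg

464 mcg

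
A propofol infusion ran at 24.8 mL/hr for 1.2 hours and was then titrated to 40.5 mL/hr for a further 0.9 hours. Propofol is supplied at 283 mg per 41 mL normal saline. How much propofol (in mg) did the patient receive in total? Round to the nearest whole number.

457 mg

Concentration = 283 mg ÷ 41 mL = 6.902439 mg/mL
Stage 1: 24.8 mL/hr × 1.2 hr = 29.76 mL → 29.76 mL × 6.902439 mg/mL = 205.4166 mg
Stage 2: 40.5 mL/hr × 0.9 hr = 36.45 mL → 36.45 mL × 6.902439 mg/mL = 251.5939 mg
Total = 205.4166 + 251.5939 = 457.0105 mg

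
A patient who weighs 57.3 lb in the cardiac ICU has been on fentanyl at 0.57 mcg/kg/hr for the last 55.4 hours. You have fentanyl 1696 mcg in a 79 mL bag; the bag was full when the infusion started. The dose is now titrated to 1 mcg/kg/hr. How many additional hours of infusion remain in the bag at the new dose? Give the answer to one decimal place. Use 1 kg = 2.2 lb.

Initial rate:
Weight = 57.3 lb ÷ 2.2 lb/kg = 26.04545 kg
Dose = 0.57 mcg/kg/hr × 26.04545 kg = 14.84591 mcg/hr
Concentration = 1696 mcg ÷ 79 mL = 21.46835 mcg/mL
Rate = 14.84591 mcg/hr ÷ 21.46835 mcg/mL = 0.6915252 mL/hr
Volume infused so far = 0.6915252 mL/hr × 55.4 hr = 38.3105 mL
Volume remaining = 79 − 38.3105 = 40.6895 mL
New rate:
Dose = 1 mcg/kg/hr × 26.04545 kg = 26.04545 mcg/hr
Rate = 26.04545 mcg/hr ÷ 21.46835 mcg/mL = 1.213202 mL/hr
Time remaining = 40.6895 mL ÷ 1.213202 mL/hr = 33.53893 hr

33.5 hours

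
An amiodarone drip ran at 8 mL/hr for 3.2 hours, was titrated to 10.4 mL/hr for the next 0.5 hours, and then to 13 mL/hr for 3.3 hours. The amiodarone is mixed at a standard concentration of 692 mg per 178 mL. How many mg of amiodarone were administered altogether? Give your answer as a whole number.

287 mg

Concentration = 692 mg ÷ 178 mL = 3.88764 mg/mL
Stage 1: 8 mL/hr × 3.2 hr = 25.6 mL → 25.6 mL × 3.88764 mg/mL = 99.5236 mg
Stage 2: 10.4 mL/hr × 0.5 hr = 5.2 mL → 5.2 mL × 3.88764 mg/mL = 20.21573 mg
Stage 3: 13 mL/hr × 3.3 hr = 42.9 mL → 42.9 mL × 3.88764 mg/mL = 166.7798 mg
Total = 99.5236 + 20.21573 + 166.7798 = 286.5191 mg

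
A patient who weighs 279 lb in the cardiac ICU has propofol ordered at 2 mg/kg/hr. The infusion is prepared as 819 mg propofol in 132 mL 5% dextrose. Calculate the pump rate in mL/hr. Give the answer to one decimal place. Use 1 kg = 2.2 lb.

40.9 mL/hr

Weight = 279 lb ÷ 2.2 lb/kg = 126.8182 kg
Dose = 2 mg/kg/hr × 126.8182 kg = 253.6364 mg/hr
Concentration = 819 mg ÷ 132 mL = 6.204545 mg/mL
Rate = 253.6364 mg/hr ÷ 6.204545 mg/mL = 40.87912 mL/hr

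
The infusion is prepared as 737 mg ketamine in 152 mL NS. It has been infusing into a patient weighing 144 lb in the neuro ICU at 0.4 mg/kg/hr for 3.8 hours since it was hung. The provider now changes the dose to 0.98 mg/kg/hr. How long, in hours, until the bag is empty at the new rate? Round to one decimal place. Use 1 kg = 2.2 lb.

9.9 hours

Initial rate:
Weight = 144 lb ÷ 2.2 lb/kg = 65.45455 kg
Dose = 0.4 mg/kg/hr × 65.45455 kg = 26.18182 mg/hr
Concentration = 737 mg ÷ 152 mL = 4.848684 mg/mL
Rate = 26.18182 mg/hr ÷ 4.848684 mg/mL = 5.399778 mL/hr
Volume infused so far = 5.399778 mL/hr × 3.8 hr = 20.51916 mL
Volume remaining = 152 − 20.51916 = 131.4808 mL
New rate:
Dose = 0.98 mg/kg/hr × 65.45455 kg = 64.14545 mg/hr
Rate = 64.14545 mg/hr ÷ 4.848684 mg/mL = 13.22946 mL/hr
Time remaining = 131.4808 mL ÷ 13.22946 mL/hr = 9.938492 hr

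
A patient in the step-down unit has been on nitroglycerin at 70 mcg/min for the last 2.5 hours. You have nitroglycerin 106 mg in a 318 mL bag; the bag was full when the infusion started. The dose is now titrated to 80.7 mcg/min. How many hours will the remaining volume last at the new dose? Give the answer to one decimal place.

Initial rate:
70 mcg/min × 60 min/hr = 4200 mcg/hr
Concentration = 106 mg ÷ 318 mL = 0.3333333 mg/mL = 333.3333 mcg/mL
Rate = 4200 mcg/hr ÷ 333.3333 mcg/mL = 12.6 mL/hr
Volume infused so far = 12.6 mL/hr × 2.5 hr = 31.5 mL
Volume remaining = 318 − 31.5 = 286.5 mL
New rate:
80.7 mcg/min × 60 min/hr = 4842 mcg/hr
Rate = 4842 mcg/hr ÷ 333.3333 mcg/mL = 14.526 mL/hr
Time remaining = 286.5 mL ÷ 14.526 mL/hr = 19.72325 hr

19.7 hours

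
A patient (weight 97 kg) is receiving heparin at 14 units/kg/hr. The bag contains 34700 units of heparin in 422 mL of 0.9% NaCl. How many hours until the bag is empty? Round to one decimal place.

25.6 hours

Dose = 14 units/kg/hr × 97 kg = 1358 units/hr
Concentration = 34700 units ÷ 422 mL = 82.22749 units/mL
Rate = 1358 units/hr ÷ 82.22749 units/mL = 16.51516 mL/hr
Duration = 422 mL ÷ 16.51516 mL/hr = 25.55228 hr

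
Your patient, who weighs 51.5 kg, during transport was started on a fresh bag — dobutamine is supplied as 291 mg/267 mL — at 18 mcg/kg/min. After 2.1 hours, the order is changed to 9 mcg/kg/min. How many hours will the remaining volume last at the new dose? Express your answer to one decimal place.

6.3 hours

Initial rate:
Dose = 18 mcg/kg/min × 51.5 kg = 927 mcg/min
927 mcg/min × 60 min/hr = 55620 mcg/hr
Concentration = 291 mg ÷ 267 mL = 1.089888 mg/mL = 1089.888 mcg/mL
Rate = 55620 mcg/hr ÷ 1089.888 mcg/mL = 51.03278 mL/hr
Volume infused so far = 51.03278 mL/hr × 2.1 hr = 107.1688 mL
Volume remaining = 267 − 107.1688 = 159.8312 mL
New rate:
Dose = 9 mcg/kg/min × 51.5 kg = 463.5 mcg/min
463.5 mcg/min × 60 min/hr = 27810 mcg/hr
Rate = 27810 mcg/hr ÷ 1089.888 mcg/mL = 25.51639 mL/hr
Time remaining = 159.8312 mL ÷ 25.51639 mL/hr = 6.263862 hr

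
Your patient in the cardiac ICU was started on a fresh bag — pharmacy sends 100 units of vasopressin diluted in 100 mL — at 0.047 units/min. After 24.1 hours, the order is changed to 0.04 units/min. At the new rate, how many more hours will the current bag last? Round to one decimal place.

Initial rate:
0.047 units/min × 60 min/hr = 2.82 units/hr
Concentration = 100 units ÷ 100 mL = 1 units/mL
Rate = 2.82 units/hr ÷ 1 units/mL = 2.82 mL/hr
Volume infused so far = 2.82 mL/hr × 24.1 hr = 67.962 mL
Volume remaining = 100 − 67.962 = 32.038 mL
New rate:
0.04 units/min × 60 min/hr = 2.4 units/hr
Rate = 2.4 units/hr ÷ 1 units/mL = 2.4 mL/hr
Time remaining = 32.038 mL ÷ 2.4 mL/hr = 13.34917 hr

13.3 hours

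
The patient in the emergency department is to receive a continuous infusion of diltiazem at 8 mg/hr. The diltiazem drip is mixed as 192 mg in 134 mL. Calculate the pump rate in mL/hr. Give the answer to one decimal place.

Concentration = 192 mg ÷ 134 mL = 1.432836 mg/mL
Rate = 8 mg/hr ÷ 1.432836 mg/mL = 5.583333 mL/hr

5.6 mL/hr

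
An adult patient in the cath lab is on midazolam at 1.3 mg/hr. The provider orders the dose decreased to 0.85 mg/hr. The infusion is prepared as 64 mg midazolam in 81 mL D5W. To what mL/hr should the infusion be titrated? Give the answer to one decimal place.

1.1 mL/hr

Concentration = 64 mg ÷ 81 mL = 0.7901235 mg/mL
Rate = 0.85 mg/hr ÷ 0.7901235 mg/mL = 1.075781 mL/hr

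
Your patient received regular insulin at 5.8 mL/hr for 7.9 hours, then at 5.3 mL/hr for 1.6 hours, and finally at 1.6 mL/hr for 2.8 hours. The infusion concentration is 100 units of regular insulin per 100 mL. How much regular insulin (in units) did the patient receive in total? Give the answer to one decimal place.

Concentration = 100 units ÷ 100 mL = 1 units/mL
Stage 1: 5.8 mL/hr × 7.9 hr = 45.82 mL → 45.82 mL × 1 units/mL = 45.82 units
Stage 2: 5.3 mL/hr × 1.6 hr = 8.48 mL → 8.48 mL × 1 units/mL = 8.48 units
Stage 3: 1.6 mL/hr × 2.8 hr = 4.48 mL → 4.48 mL × 1 units/mL = 4.48 units
Total = 45.82 + 8.48 + 4.48 = 58.78 units

58.8 units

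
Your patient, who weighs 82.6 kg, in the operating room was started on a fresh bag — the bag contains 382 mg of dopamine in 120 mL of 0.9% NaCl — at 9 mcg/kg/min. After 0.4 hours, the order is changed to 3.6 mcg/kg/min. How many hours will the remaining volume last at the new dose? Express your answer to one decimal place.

Initial rate:
Dose = 9 mcg/kg/min × 82.6 kg = 743.4 mcg/min
743.4 mcg/min × 60 min/hr = 44604 mcg/hr
Concentration = 382 mg ÷ 120 mL = 3.183333 mg/mL = 3183.333 mcg/mL
Rate = 44604 mcg/hr ÷ 3183.333 mcg/mL = 14.01173 mL/hr
Volume infused so far = 14.01173 mL/hr × 0.4 hr = 5.604691 mL
Volume remaining = 120 − 5.604691 = 114.3953 mL
New rate:
Dose = 3.6 mcg/kg/min × 82.6 kg = 297.36 mcg/min
297.36 mcg/min × 60 min/hr = 17841.6 mcg/hr
Rate = 17841.6 mcg/hr ÷ 3183.333 mcg/mL = 5.604691 mL/hr
Time remaining = 114.3953 mL ÷ 5.604691 mL/hr = 20.41064 hr

20.4 hours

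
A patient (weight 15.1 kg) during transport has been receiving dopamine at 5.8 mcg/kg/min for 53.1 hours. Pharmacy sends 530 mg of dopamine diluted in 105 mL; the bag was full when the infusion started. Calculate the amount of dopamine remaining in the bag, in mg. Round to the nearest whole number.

Dose = 5.8 mcg/kg/min × 15.1 kg = 87.58 mcg/min
87.58 mcg/min × 60 min/hr = 5254.8 mcg/hr
Concentration = 530 mg ÷ 105 mL = 5.047619 mg/mL = 5047.619 mcg/mL
Rate = 5254.8 mcg/hr ÷ 5047.619 mcg/mL = 1.041045 mL/hr
Volume infused = 1.041045 mL/hr × 53.1 hr = 55.2795 mL
Volume remaining = 105 − 55.2795 = 49.7205 mL
Drug remaining = 49.7205 mL × 5047.619 mcg/mL = 250970.1 mcg = 250.9701 mg

251 mg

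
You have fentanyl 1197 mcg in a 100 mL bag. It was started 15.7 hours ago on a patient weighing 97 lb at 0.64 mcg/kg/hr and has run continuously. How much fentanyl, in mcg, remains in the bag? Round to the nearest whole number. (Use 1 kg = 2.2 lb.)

754 mcg

Weight = 97 lb ÷ 2.2 lb/kg = 44.09091 kg
Dose = 0.64 mcg/kg/hr × 44.09091 kg = 28.21818 mcg/hr
Concentration = 1197 mcg ÷ 100 mL = 11.97 mcg/mL
Rate = 28.21818 mcg/hr ÷ 11.97 mcg/mL = 2.357409 mL/hr
Volume infused = 2.357409 mL/hr × 15.7 hr = 37.01132 mL
Volume remaining = 100 − 37.01132 = 62.98868 mL
Drug remaining = 62.98868 mL × 11.97 mcg/mL = 753.9745 mcg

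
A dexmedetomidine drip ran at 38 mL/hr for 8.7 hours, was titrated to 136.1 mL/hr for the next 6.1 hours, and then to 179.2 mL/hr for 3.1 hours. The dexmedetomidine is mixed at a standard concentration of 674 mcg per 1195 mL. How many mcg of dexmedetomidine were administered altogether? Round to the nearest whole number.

Concentration = 674 mcg ÷ 1195 mL = 0.5640167 mcg/mL
Stage 1: 38 mL/hr × 8.7 hr = 330.6 mL → 330.6 mL × 0.5640167 mcg/mL = 186.4639 mcg
Stage 2: 136.1 mL/hr × 6.1 hr = 830.21 mL → 830.21 mL × 0.5640167 mcg/mL = 468.2523 mcg
Stage 3: 179.2 mL/hr × 3.1 hr = 555.52 mL → 555.52 mL × 0.5640167 mcg/mL = 313.3226 mcg
Total = 186.4639 + 468.2523 + 313.3226 = 968.0388 mcg

968 mcg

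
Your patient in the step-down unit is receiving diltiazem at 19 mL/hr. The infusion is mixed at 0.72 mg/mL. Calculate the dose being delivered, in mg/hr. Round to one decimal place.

13.7 mg/hr

Drug rate = 19 mL/hr × 0.72 mg/mL = 13.68 mg/hr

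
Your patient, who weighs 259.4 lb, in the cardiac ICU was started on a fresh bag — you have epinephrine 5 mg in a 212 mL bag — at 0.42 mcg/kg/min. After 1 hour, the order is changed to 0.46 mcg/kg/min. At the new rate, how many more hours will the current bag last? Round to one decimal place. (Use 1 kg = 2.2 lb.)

Initial rate:
Weight = 259.4 lb ÷ 2.2 lb/kg = 117.9091 kg
Dose = 0.42 mcg/kg/min × 117.9091 kg = 49.52182 mcg/min
49.52182 mcg/min × 60 min/hr = 2971.309 mcg/hr
Concentration = 5 mg ÷ 212 mL = 0.02358491 mg/mL = 23.58491 mcg/mL
Rate = 2971.309 mcg/hr ÷ 23.58491 mcg/mL = 125.9835 mL/hr
Volume infused so far = 125.9835 mL/hr × 1 hr = 125.9835 mL
Volume remaining = 212 − 125.9835 = 86.01649 mL
New rate:
Dose = 0.46 mcg/kg/min × 117.9091 kg = 54.23818 mcg/min
54.23818 mcg/min × 60 min/hr = 3254.291 mcg/hr
Rate = 3254.291 mcg/hr ÷ 23.58491 mcg/mL = 137.9819 mL/hr
Time remaining = 86.01649 mL ÷ 137.9819 mL/hr = 0.6233895 hr

0.6 hours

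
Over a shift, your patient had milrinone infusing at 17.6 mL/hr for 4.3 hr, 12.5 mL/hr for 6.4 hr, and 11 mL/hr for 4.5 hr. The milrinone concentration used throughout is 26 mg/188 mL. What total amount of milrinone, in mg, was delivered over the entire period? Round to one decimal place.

Concentration = 26 mg ÷ 188 mL = 0.1382979 mg/mL
Stage 1: 17.6 mL/hr × 4.3 hr = 75.68 mL → 75.68 mL × 0.1382979 mg/mL = 10.46638 mg
Stage 2: 12.5 mL/hr × 6.4 hr = 80 mL → 80 mL × 0.1382979 mg/mL = 11.06383 mg
Stage 3: 11 mL/hr × 4.5 hr = 49.5 mL → 49.5 mL × 0.1382979 mg/mL = 6.845745 mg
Total = 10.46638 + 11.06383 + 6.845745 = 28.37596 mg

28.4 mg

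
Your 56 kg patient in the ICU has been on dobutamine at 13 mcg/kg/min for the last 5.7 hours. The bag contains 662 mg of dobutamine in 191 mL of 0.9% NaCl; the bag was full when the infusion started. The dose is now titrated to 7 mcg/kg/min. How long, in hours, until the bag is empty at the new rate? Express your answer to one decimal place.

17.6 hours

Initial rate:
Dose = 13 mcg/kg/min × 56 kg = 728 mcg/min
728 mcg/min × 60 min/hr = 43680 mcg/hr
Concentration = 662 mg ÷ 191 mL = 3.465969 mg/mL = 3465.969 mcg/mL
Rate = 43680 mcg/hr ÷ 3465.969 mcg/mL = 12.60254 mL/hr
Volume infused so far = 12.60254 mL/hr × 5.7 hr = 71.83447 mL
Volume remaining = 191 − 71.83447 = 119.1655 mL
New rate:
Dose = 7 mcg/kg/min × 56 kg = 392 mcg/min
392 mcg/min × 60 min/hr = 23520 mcg/hr
Rate = 23520 mcg/hr ÷ 3465.969 mcg/mL = 6.785982 mL/hr
Time remaining = 119.1655 mL ÷ 6.785982 mL/hr = 17.56054 hr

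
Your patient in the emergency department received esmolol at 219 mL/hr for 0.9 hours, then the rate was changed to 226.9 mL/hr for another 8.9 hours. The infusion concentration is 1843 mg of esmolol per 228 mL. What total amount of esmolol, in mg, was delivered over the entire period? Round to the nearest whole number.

17917 mg

Concentration = 1843 mg ÷ 228 mL = 8.083333 mg/mL
Stage 1: 219 mL/hr × 0.9 hr = 197.1 mL → 197.1 mL × 8.083333 mg/mL = 1593.225 mg
Stage 2: 226.9 mL/hr × 8.9 hr = 2019.41 mL → 2019.41 mL × 8.083333 mg/mL = 16323.56 mg
Total = 1593.225 + 16323.56 = 17916.79 mg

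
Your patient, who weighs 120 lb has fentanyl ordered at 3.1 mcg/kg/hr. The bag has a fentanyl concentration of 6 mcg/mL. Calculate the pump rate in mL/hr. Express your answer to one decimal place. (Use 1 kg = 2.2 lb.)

Weight = 120 lb ÷ 2.2 lb/kg = 54.54545 kg
Dose = 3.1 mcg/kg/hr × 54.54545 kg = 169.0909 mcg/hr
Rate = 169.0909 mcg/hr ÷ 6 mcg/mL = 28.18182 mL/hr

28.2 mL/hr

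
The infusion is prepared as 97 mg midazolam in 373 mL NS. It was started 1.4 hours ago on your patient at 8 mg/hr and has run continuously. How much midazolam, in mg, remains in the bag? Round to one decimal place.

85.8 mg

Concentration = 97 mg ÷ 373 mL = 0.2600536 mg/mL
Rate = 8 mg/hr ÷ 0.2600536 mg/mL = 30.76289 mL/hr
Volume infused = 30.76289 mL/hr × 1.4 hr = 43.06804 mL
Volume remaining = 373 − 43.06804 = 329.932 mL
Drug remaining = 329.932 mL × 0.2600536 mg/mL = 85.8 mg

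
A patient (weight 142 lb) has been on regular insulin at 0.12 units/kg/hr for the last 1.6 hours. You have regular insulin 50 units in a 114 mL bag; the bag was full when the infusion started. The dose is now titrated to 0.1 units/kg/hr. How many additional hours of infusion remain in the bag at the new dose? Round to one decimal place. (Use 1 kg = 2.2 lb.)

Initial rate:
Weight = 142 lb ÷ 2.2 lb/kg = 64.54545 kg
Dose = 0.12 units/kg/hr × 64.54545 kg = 7.745455 units/hr
Concentration = 50 units ÷ 114 mL = 0.4385965 units/mL
Rate = 7.745455 units/hr ÷ 0.4385965 units/mL = 17.65964 mL/hr
Volume infused so far = 17.65964 mL/hr × 1.6 hr = 28.25542 mL
Volume remaining = 114 − 28.25542 = 85.74458 mL
New rate:
Dose = 0.1 units/kg/hr × 64.54545 kg = 6.454545 units/hr
Rate = 6.454545 units/hr ÷ 0.4385965 units/mL = 14.71636 mL/hr
Time remaining = 85.74458 mL ÷ 14.71636 mL/hr = 5.826479 hr

5.8 hours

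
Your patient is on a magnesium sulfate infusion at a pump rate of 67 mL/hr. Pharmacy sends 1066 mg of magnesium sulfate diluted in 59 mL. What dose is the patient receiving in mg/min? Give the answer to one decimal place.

20.2 mg/min

Concentration = 1066 mg ÷ 59 mL = 18.0678 mg/mL
Drug rate = 67 mL/hr × 18.0678 mg/mL = 1210.542 mg/hr
1210.542 mg/hr ÷ 60 min/hr = 20.17571 mg/min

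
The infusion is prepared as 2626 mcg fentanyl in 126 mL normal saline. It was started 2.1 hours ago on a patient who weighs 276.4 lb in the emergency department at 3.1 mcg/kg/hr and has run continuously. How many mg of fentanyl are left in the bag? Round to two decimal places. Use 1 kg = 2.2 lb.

Weight = 276.4 lb ÷ 2.2 lb/kg = 125.6364 kg
Dose = 3.1 mcg/kg/hr × 125.6364 kg = 389.4727 mcg/hr
Concentration = 2626 mcg ÷ 126 mL = 20.84127 mcg/mL
Rate = 389.4727 mcg/hr ÷ 20.84127 mcg/mL = 18.68757 mL/hr
Volume infused = 18.68757 mL/hr × 2.1 hr = 39.2439 mL
Volume remaining = 126 − 39.2439 = 86.7561 mL
Drug remaining = 86.7561 mL × 20.84127 mcg/mL = 1808.107 mcg = 1.808107 mg

1.81 mg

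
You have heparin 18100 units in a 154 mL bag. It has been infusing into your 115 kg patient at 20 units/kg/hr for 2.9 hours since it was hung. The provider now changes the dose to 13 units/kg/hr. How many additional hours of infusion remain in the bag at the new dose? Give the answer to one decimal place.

7.6 hours

Initial rate:
Dose = 20 units/kg/hr × 115 kg = 2300 units/hr
Concentration = 18100 units ÷ 154 mL = 117.5325 units/mL
Rate = 2300 units/hr ÷ 117.5325 units/mL = 19.56906 mL/hr
Volume infused so far = 19.56906 mL/hr × 2.9 hr = 56.75028 mL
Volume remaining = 154 − 56.75028 = 97.24972 mL
New rate:
Dose = 13 units/kg/hr × 115 kg = 1495 units/hr
Rate = 1495 units/hr ÷ 117.5325 units/mL = 12.71989 mL/hr
Time remaining = 97.24972 mL ÷ 12.71989 mL/hr = 7.645485 hr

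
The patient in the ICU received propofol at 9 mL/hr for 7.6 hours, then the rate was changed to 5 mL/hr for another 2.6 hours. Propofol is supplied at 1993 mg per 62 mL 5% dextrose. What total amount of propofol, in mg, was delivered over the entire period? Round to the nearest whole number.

Concentration = 1993 mg ÷ 62 mL = 32.14516 mg/mL
Stage 1: 9 mL/hr × 7.6 hr = 68.4 mL → 68.4 mL × 32.14516 mg/mL = 2198.729 mg
Stage 2: 5 mL/hr × 2.6 hr = 13 mL → 13 mL × 32.14516 mg/mL = 417.8871 mg
Total = 2198.729 + 417.8871 = 2616.616 mg

2617 mg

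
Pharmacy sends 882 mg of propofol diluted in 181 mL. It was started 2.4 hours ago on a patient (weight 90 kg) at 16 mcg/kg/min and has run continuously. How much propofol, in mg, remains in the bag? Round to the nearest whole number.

Dose = 16 mcg/kg/min × 90 kg = 1440 mcg/min
1440 mcg/min × 60 min/hr = 86400 mcg/hr
Concentration = 882 mg ÷ 181 mL = 4.872928 mg/mL = 4872.928 mcg/mL
Rate = 86400 mcg/hr ÷ 4872.928 mcg/mL = 17.73061 mL/hr
Volume infused = 17.73061 mL/hr × 2.4 hr = 42.55347 mL
Volume remaining = 181 − 42.55347 = 138.4465 mL
Drug remaining = 138.4465 mL × 4872.928 mcg/mL = 674640 mcg = 674.64 mg

675 mg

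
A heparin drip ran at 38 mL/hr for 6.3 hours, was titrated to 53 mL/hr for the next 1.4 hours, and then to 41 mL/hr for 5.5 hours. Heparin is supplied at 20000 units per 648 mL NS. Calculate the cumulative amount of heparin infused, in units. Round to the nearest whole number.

Concentration = 20000 units ÷ 648 mL = 30.8642 units/mL
Stage 1: 38 mL/hr × 6.3 hr = 239.4 mL → 239.4 mL × 30.8642 units/mL = 7388.889 units
Stage 2: 53 mL/hr × 1.4 hr = 74.2 mL → 74.2 mL × 30.8642 units/mL = 2290.123 units
Stage 3: 41 mL/hr × 5.5 hr = 225.5 mL → 225.5 mL × 30.8642 units/mL = 6959.877 units
Total = 7388.889 + 2290.123 + 6959.877 = 16638.89 units

16639 units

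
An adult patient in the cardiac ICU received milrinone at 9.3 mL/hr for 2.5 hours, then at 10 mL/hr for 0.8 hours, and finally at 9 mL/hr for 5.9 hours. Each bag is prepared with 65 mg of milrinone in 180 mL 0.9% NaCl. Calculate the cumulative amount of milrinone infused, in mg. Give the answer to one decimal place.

30.5 mg

Concentration = 65 mg ÷ 180 mL = 0.3611111 mg/mL
Stage 1: 9.3 mL/hr × 2.5 hr = 23.25 mL → 23.25 mL × 0.3611111 mg/mL = 8.395833 mg
Stage 2: 10 mL/hr × 0.8 hr = 8 mL → 8 mL × 0.3611111 mg/mL = 2.888889 mg
Stage 3: 9 mL/hr × 5.9 hr = 53.1 mL → 53.1 mL × 0.3611111 mg/mL = 19.175 mg
Total = 8.395833 + 2.888889 + 19.175 = 30.45972 mg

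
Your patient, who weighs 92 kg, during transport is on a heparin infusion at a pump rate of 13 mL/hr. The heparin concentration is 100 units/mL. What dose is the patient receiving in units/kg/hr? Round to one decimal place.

Drug rate = 13 mL/hr × 100 units/mL = 1300 units/hr
1300 units/hr ÷ 92 kg = 14.13043 units/kg/hr

14.1 units/kg/hr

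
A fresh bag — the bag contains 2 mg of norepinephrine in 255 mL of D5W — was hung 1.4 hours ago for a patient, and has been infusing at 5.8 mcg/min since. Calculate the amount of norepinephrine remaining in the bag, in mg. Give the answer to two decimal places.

5.8 mcg/min × 60 min/hr = 348 mcg/hr
Concentration = 2 mg ÷ 255 mL = 0.007843137 mg/mL = 7.843137 mcg/mL
Rate = 348 mcg/hr ÷ 7.843137 mcg/mL = 44.37 mL/hr
Volume infused = 44.37 mL/hr × 1.4 hr = 62.118 mL
Volume remaining = 255 − 62.118 = 192.882 mL
Drug remaining = 192.882 mL × 7.843137 mcg/mL = 1512.8 mcg = 1.5128 mg

1.51 mg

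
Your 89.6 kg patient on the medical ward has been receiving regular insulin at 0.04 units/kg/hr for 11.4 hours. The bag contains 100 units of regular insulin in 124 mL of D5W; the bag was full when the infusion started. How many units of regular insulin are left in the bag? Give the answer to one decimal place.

Dose = 0.04 units/kg/hr × 89.6 kg = 3.584 units/hr
Concentration = 100 units ÷ 124 mL = 0.8064516 units/mL
Rate = 3.584 units/hr ÷ 0.8064516 units/mL = 4.44416 mL/hr
Volume infused = 4.44416 mL/hr × 11.4 hr = 50.66342 mL
Volume remaining = 124 − 50.66342 = 73.33658 mL
Drug remaining = 73.33658 mL × 0.8064516 units/mL = 59.1424 units

59.1 units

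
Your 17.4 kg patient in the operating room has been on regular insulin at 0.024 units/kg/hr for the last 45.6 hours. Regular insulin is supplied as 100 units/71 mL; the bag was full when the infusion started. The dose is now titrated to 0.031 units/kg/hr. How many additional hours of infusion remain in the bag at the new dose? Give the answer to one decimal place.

150.1 hours

Initial rate:
Dose = 0.024 units/kg/hr × 17.4 kg = 0.4176 units/hr
Concentration = 100 units ÷ 71 mL = 1.408451 units/mL
Rate = 0.4176 units/hr ÷ 1.408451 units/mL = 0.296496 mL/hr
Volume infused so far = 0.296496 mL/hr × 45.6 hr = 13.52022 mL
Volume remaining = 71 − 13.52022 = 57.47978 mL
New rate:
Dose = 0.031 units/kg/hr × 17.4 kg = 0.5394 units/hr
Rate = 0.5394 units/hr ÷ 1.408451 units/mL = 0.382974 mL/hr
Time remaining = 57.47978 mL ÷ 0.382974 mL/hr = 150.0879 hr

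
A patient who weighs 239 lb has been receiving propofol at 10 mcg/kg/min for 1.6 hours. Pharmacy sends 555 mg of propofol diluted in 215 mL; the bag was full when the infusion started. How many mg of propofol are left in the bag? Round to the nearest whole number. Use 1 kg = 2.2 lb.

451 mg

Weight = 239 lb ÷ 2.2 lb/kg = 108.6364 kg
Dose = 10 mcg/kg/min × 108.6364 kg = 1086.364 mcg/min
1086.364 mcg/min × 60 min/hr = 65181.82 mcg/hr
Concentration = 555 mg ÷ 215 mL = 2.581395 mg/mL = 2581.395 mcg/mL
Rate = 65181.82 mcg/hr ÷ 2581.395 mcg/mL = 25.25061 mL/hr
Volume infused = 25.25061 mL/hr × 1.6 hr = 40.40098 mL
Volume remaining = 215 − 40.40098 = 174.599 mL
Drug remaining = 174.599 mL × 2581.395 mcg/mL = 450709.1 mcg = 450.7091 mg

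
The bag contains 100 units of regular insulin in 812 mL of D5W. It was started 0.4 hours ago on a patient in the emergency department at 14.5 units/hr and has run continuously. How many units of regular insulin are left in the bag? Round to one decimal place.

94.2 units

Concentration = 100 units ÷ 812 mL = 0.1231527 units/mL
Rate = 14.5 units/hr ÷ 0.1231527 units/mL = 117.74 mL/hr
Volume infused = 117.74 mL/hr × 0.4 hr = 47.096 mL
Volume remaining = 812 − 47.096 = 764.904 mL
Drug remaining = 764.904 mL × 0.1231527 units/mL = 94.2 units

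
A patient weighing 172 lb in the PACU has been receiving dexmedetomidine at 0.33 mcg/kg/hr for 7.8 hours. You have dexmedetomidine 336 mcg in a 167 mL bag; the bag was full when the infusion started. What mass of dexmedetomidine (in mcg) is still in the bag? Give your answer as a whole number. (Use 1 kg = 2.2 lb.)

Weight = 172 lb ÷ 2.2 lb/kg = 78.18182 kg
Dose = 0.33 mcg/kg/hr × 78.18182 kg = 25.8 mcg/hr
Concentration = 336 mcg ÷ 167 mL = 2.011976 mcg/mL
Rate = 25.8 mcg/hr ÷ 2.011976 mcg/mL = 12.82321 mL/hr
Volume infused = 12.82321 mL/hr × 7.8 hr = 100.0211 mL
Volume remaining = 167 − 100.0211 = 66.97893 mL
Drug remaining = 66.97893 mL × 2.011976 mcg/mL = 134.76 mcg

135 mcg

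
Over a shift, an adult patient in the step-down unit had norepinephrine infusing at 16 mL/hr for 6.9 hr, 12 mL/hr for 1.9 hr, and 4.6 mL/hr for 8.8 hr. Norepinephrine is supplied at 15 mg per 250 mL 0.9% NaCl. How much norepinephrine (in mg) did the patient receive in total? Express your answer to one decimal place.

10.4 mg

Concentration = 15 mg ÷ 250 mL = 0.06 mg/mL
Stage 1: 16 mL/hr × 6.9 hr = 110.4 mL → 110.4 mL × 0.06 mg/mL = 6.624 mg
Stage 2: 12 mL/hr × 1.9 hr = 22.8 mL → 22.8 mL × 0.06 mg/mL = 1.368 mg
Stage 3: 4.6 mL/hr × 8.8 hr = 40.48 mL → 40.48 mL × 0.06 mg/mL = 2.4288 mg
Total = 6.624 + 1.368 + 2.4288 = 10.4208 mg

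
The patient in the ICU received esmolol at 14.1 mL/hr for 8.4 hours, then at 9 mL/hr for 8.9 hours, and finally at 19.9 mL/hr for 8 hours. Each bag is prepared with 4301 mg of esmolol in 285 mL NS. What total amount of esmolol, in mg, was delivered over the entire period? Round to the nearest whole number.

Concentration = 4301 mg ÷ 285 mL = 15.09123 mg/mL
Stage 1: 14.1 mL/hr × 8.4 hr = 118.44 mL → 118.44 mL × 15.09123 mg/mL = 1787.405 mg
Stage 2: 9 mL/hr × 8.9 hr = 80.1 mL → 80.1 mL × 15.09123 mg/mL = 1208.807 mg
Stage 3: 19.9 mL/hr × 8 hr = 159.2 mL → 159.2 mL × 15.09123 mg/mL = 2402.524 mg
Total = 1787.405 + 1208.807 + 2402.524 = 5398.736 mg

5399 mg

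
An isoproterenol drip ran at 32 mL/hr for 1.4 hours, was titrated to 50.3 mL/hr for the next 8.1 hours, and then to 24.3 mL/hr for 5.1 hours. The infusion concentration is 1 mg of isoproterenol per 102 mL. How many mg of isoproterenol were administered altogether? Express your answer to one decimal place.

5.6 mg

Concentration = 1 mg ÷ 102 mL = 0.009803922 mg/mL
Stage 1: 32 mL/hr × 1.4 hr = 44.8 mL → 44.8 mL × 0.009803922 mg/mL = 0.4392157 mg
Stage 2: 50.3 mL/hr × 8.1 hr = 407.43 mL → 407.43 mL × 0.009803922 mg/mL = 3.994412 mg
Stage 3: 24.3 mL/hr × 5.1 hr = 123.93 mL → 123.93 mL × 0.009803922 mg/mL = 1.215 mg
Total = 0.4392157 + 3.994412 + 1.215 = 5.648627 mg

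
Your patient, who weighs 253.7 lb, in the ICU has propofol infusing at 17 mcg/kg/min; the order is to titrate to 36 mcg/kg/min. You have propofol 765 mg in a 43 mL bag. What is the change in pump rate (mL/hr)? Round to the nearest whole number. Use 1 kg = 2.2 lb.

7 mL/hr

At the current dose:
Weight = 253.7 lb ÷ 2.2 lb/kg = 115.3182 kg
Dose = 17 mcg/kg/min × 115.3182 kg = 1960.409 mcg/min
1960.409 mcg/min × 60 min/hr = 117624.5 mcg/hr
Concentration = 765 mg ÷ 43 mL = 17.7907 mg/mL = 17790.7 mcg/mL
Rate = 117624.5 mcg/hr ÷ 17790.7 mcg/mL = 6.611576 mL/hr
At the new dose:
Dose = 36 mcg/kg/min × 115.3182 kg = 4151.455 mcg/min
4151.455 mcg/min × 60 min/hr = 249087.3 mcg/hr
Rate = 249087.3 mcg/hr ÷ 17790.7 mcg/mL = 14.00098 mL/hr
Change = 14.00098 − 6.611576 = 7.389408 mL/hr → 7.389408 mL/hr increase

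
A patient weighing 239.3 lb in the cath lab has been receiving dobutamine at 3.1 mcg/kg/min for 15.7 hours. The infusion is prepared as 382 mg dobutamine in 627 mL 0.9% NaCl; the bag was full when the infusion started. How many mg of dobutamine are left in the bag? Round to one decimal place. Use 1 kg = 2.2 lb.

64.4 mg

Weight = 239.3 lb ÷ 2.2 lb/kg = 108.7727 kg
Dose = 3.1 mcg/kg/min × 108.7727 kg = 337.1955 mcg/min
337.1955 mcg/min × 60 min/hr = 20231.73 mcg/hr
Concentration = 382 mg ÷ 627 mL = 0.6092504 mg/mL = 609.2504 mcg/mL
Rate = 20231.73 mcg/hr ÷ 609.2504 mcg/mL = 33.20757 mL/hr
Volume infused = 33.20757 mL/hr × 15.7 hr = 521.3589 mL
Volume remaining = 627 − 521.3589 = 105.6411 mL
Drug remaining = 105.6411 mL × 609.2504 mcg/mL = 64361.88 mcg = 64.36188 mg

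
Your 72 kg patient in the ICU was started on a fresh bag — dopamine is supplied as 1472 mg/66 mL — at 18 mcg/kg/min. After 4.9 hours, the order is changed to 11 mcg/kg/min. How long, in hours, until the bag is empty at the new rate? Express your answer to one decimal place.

Initial rate:
Dose = 18 mcg/kg/min × 72 kg = 1296 mcg/min
1296 mcg/min × 60 min/hr = 77760 mcg/hr
Concentration = 1472 mg ÷ 66 mL = 22.30303 mg/mL = 22303.03 mcg/mL
Rate = 77760 mcg/hr ÷ 22303.03 mcg/mL = 3.486522 mL/hr
Volume infused so far = 3.486522 mL/hr × 4.9 hr = 17.08396 mL
Volume remaining = 66 − 17.08396 = 48.91604 mL
New rate:
Dose = 11 mcg/kg/min × 72 kg = 792 mcg/min
792 mcg/min × 60 min/hr = 47520 mcg/hr
Rate = 47520 mcg/hr ÷ 22303.03 mcg/mL = 2.130652 mL/hr
Time remaining = 48.91604 mL ÷ 2.130652 mL/hr = 22.95825 hr

23.0 hours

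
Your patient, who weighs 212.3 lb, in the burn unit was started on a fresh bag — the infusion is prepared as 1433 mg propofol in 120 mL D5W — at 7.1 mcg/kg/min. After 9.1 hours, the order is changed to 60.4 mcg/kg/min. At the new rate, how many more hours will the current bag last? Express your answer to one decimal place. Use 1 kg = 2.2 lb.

3.0 hours

Initial rate:
Weight = 212.3 lb ÷ 2.2 lb/kg = 96.5 kg
Dose = 7.1 mcg/kg/min × 96.5 kg = 685.15 mcg/min
685.15 mcg/min × 60 min/hr = 41109 mcg/hr
Concentration = 1433 mg ÷ 120 mL = 11.94167 mg/mL = 11941.67 mcg/mL
Rate = 41109 mcg/hr ÷ 11941.67 mcg/mL = 3.442484 mL/hr
Volume infused so far = 3.442484 mL/hr × 9.1 hr = 31.32661 mL
Volume remaining = 120 − 31.32661 = 88.67339 mL
New rate:
Dose = 60.4 mcg/kg/min × 96.5 kg = 5828.6 mcg/min
5828.6 mcg/min × 60 min/hr = 349716 mcg/hr
Rate = 349716 mcg/hr ÷ 11941.67 mcg/mL = 29.28536 mL/hr
Time remaining = 88.67339 mL ÷ 29.28536 mL/hr = 3.027909 hr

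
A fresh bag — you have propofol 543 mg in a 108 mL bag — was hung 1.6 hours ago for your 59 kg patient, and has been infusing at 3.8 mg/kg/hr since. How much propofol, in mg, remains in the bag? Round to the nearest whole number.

Dose = 3.8 mg/kg/hr × 59 kg = 224.2 mg/hr
Concentration = 543 mg ÷ 108 mL = 5.027778 mg/mL
Rate = 224.2 mg/hr ÷ 5.027778 mg/mL = 44.59227 mL/hr
Volume infused = 44.59227 mL/hr × 1.6 hr = 71.34762 mL
Volume remaining = 108 − 71.34762 = 36.65238 mL
Drug remaining = 36.65238 mL × 5.027778 mg/mL = 184.28 mg

184 mg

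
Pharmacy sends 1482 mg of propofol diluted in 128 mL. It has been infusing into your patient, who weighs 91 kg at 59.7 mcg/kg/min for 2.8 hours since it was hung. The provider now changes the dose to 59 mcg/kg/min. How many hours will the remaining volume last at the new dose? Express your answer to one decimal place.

Initial rate:
Dose = 59.7 mcg/kg/min × 91 kg = 5432.7 mcg/min
5432.7 mcg/min × 60 min/hr = 325962 mcg/hr
Concentration = 1482 mg ÷ 128 mL = 11.57812 mg/mL = 11578.12 mcg/mL
Rate = 325962 mcg/hr ÷ 11578.12 mcg/mL = 28.15326 mL/hr
Volume infused so far = 28.15326 mL/hr × 2.8 hr = 78.82914 mL
Volume remaining = 128 − 78.82914 = 49.17086 mL
New rate:
Dose = 59 mcg/kg/min × 91 kg = 5369 mcg/min
5369 mcg/min × 60 min/hr = 322140 mcg/hr
Rate = 322140 mcg/hr ÷ 11578.12 mcg/mL = 27.82316 mL/hr
Time remaining = 49.17086 mL ÷ 27.82316 mL/hr = 1.767264 hr

1.8 hours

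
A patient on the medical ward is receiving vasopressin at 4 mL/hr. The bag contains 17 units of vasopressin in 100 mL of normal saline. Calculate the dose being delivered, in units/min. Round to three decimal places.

0.011 units/min

Concentration = 17 units ÷ 100 mL = 0.17 units/mL
Drug rate = 4 mL/hr × 0.17 units/mL = 0.68 units/hr
0.68 units/hr ÷ 60 min/hr = 0.01133333 units/min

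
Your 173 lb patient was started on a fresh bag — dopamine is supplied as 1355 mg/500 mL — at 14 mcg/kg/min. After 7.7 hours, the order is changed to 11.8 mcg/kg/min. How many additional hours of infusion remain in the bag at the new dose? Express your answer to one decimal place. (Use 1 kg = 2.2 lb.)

Initial rate:
Weight = 173 lb ÷ 2.2 lb/kg = 78.63636 kg
Dose = 14 mcg/kg/min × 78.63636 kg = 1100.909 mcg/min
1100.909 mcg/min × 60 min/hr = 66054.55 mcg/hr
Concentration = 1355 mg ÷ 500 mL = 2.71 mg/mL = 2710 mcg/mL
Rate = 66054.55 mcg/hr ÷ 2710 mcg/mL = 24.37437 mL/hr
Volume infused so far = 24.37437 mL/hr × 7.7 hr = 187.6827 mL
Volume remaining = 500 − 187.6827 = 312.3173 mL
New rate:
Dose = 11.8 mcg/kg/min × 78.63636 kg = 927.9091 mcg/min
927.9091 mcg/min × 60 min/hr = 55674.55 mcg/hr
Rate = 55674.55 mcg/hr ÷ 2710 mcg/mL = 20.54411 mL/hr
Time remaining = 312.3173 mL ÷ 20.54411 mL/hr = 15.20228 hr

15.2 hours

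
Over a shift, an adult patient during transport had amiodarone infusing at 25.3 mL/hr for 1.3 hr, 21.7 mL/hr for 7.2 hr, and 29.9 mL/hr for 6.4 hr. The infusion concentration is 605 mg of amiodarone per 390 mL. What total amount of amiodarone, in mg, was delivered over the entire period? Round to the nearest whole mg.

Concentration = 605 mg ÷ 390 mL = 1.551282 mg/mL
Stage 1: 25.3 mL/hr × 1.3 hr = 32.89 mL → 32.89 mL × 1.551282 mg/mL = 51.02167 mg
Stage 2: 21.7 mL/hr × 7.2 hr = 156.24 mL → 156.24 mL × 1.551282 mg/mL = 242.3723 mg
Stage 3: 29.9 mL/hr × 6.4 hr = 191.36 mL → 191.36 mL × 1.551282 mg/mL = 296.8533 mg
Total = 51.02167 + 242.3723 + 296.8533 = 590.2473 mg

590 mg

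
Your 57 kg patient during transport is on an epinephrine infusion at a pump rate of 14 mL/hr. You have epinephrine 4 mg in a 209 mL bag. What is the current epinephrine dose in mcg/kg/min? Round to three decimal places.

0.078 mcg/kg/min

Concentration = 4 mg ÷ 209 mL = 0.01913876 mg/mL = 19.13876 mcg/mL
Drug rate = 14 mL/hr × 19.13876 mcg/mL = 267.9426 mcg/hr
267.9426 mcg/hr ÷ 60 min/hr = 4.46571 mcg/min
4.46571 mcg/min ÷ 57 kg = 0.07834578 mcg/kg/min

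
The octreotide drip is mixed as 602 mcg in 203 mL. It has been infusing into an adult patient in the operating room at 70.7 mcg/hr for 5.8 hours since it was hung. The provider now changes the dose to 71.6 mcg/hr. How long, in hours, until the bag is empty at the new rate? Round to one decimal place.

2.7 hours

Initial rate:
Concentration = 602 mcg ÷ 203 mL = 2.965517 mcg/mL
Rate = 70.7 mcg/hr ÷ 2.965517 mcg/mL = 23.8407 mL/hr
Volume infused so far = 23.8407 mL/hr × 5.8 hr = 138.276 mL
Volume remaining = 203 − 138.276 = 64.72395 mL
New rate:
Rate = 71.6 mcg/hr ÷ 2.965517 mcg/mL = 24.14419 mL/hr
Time remaining = 64.72395 mL ÷ 24.14419 mL/hr = 2.680726 hr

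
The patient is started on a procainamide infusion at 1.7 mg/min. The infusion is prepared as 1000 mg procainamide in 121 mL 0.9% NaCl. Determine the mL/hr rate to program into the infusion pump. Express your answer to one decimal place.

1.7 mg/min × 60 min/hr = 102 mg/hr
Concentration = 1000 mg ÷ 121 mL = 8.264463 mg/mL
Rate = 102 mg/hr ÷ 8.264463 mg/mL = 12.342 mL/hr

12.3 mL/hr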